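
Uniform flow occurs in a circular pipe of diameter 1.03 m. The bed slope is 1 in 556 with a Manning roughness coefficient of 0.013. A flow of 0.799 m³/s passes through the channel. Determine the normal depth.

Manning's equation rearranged: A R^(2/3) = nQ / (1·√S) = 0.013 × 0.799 / (√0.001799) = 0.2449.
Try y = 0.577 m: A R^(2/3) = 0.2035 — too small.
Try y = 0.814 m: A R^(2/3) = 0.3256 — too large.
Try y = 0.651 m: A R^(2/3) = 0.245 — close enough.

y_n = 0.651 m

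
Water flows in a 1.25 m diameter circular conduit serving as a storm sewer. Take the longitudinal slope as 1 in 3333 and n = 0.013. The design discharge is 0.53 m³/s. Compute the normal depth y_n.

y_n = 0.773 m

Manning's equation rearranged: A R^(2/3) = nQ / (1·√S) = 0.013 × 0.53 / (√0.0003) = 0.3978.
Trying y = 0.854 m: A R^(2/3) = 0.4581 — over.
Trying y = 0.607 m: A R^(2/3) = 0.2688 — short.
Trying y = 0.773 m: A R^(2/3) = 0.3974 — close enough.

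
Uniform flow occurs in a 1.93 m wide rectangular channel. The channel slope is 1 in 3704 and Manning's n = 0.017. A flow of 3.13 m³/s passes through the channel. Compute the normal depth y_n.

y_n = 2.19 m

Manning's equation rearranged: A R^(2/3) = nQ / (1·√S) = 0.017 × 3.13 / (√0.00027) = 3.238.
Try y = 1.97 m: A R^(2/3) = 2.846 — too small.
Try y = 2.45 m: A R^(2/3) = 3.7 — too large.
Try y = 2.19 m: A R^(2/3) = 3.236 — matches.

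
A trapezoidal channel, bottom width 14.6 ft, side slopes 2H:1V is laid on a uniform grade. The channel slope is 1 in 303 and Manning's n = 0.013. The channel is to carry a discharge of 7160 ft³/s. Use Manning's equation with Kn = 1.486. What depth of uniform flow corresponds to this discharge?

Manning's equation rearranged: A R^(2/3) = nQ / (1.486·√S) = 0.013 × 7160 / (1.486 × √0.0033) = 1090.
Trying y = 11.6 ft: A R^(2/3) = 1542 — over.
Trying y = 7.23 ft: A R^(2/3) = 570.7 — short.
Trying y = 9.87 ft: A R^(2/3) = 1090 — close enough.

y_n = 9.87 ft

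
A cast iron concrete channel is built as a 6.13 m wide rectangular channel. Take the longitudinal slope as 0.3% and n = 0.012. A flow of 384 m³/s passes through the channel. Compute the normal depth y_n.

y_n = 8.06 m

Manning's equation rearranged: A R^(2/3) = nQ / (1·√S) = 0.012 × 384 / (√0.003) = 84.13.
Trying y = 10 m: A R^(2/3) = 108.2 — too large.
Trying y = 5.72 m: A R^(2/3) = 55.58 — too small.
Trying y = 8.06 m: A R^(2/3) = 84.1 — close enough.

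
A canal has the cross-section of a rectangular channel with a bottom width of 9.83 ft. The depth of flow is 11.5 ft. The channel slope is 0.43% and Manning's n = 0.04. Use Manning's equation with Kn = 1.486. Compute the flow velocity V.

V = 5.55 ft/s

Flow area A = b·y = 9.83 × 11.5 = 113 ft². Wetted perimeter P = b + 2y = 9.83 + 2×11.5 = 32.83 ft.
Hydraulic radius R = A/P = 113/32.83 = 3.443 ft.
From Manning's equation, V = (1.486/n) R^(2/3) S^(1/2) = (1.486/0.04) × 3.443^(2/3) × 0.0043^(1/2) = 5.55 ft/s.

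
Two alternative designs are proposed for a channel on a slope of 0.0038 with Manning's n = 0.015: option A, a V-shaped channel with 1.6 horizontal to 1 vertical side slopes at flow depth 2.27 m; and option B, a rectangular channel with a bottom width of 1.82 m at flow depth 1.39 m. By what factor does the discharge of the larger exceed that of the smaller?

4.73

Channel A: For a triangular section with side slope z = 1.6: A = zy² = 1.6×2.27² = 8.245 m²; P = 2y√(1+z²) = 2×2.27×1.887 = 8.566 m. Hydraulic radius R = A/P = 8.245/8.566 = 0.9625 m. Q_A = (1/0.015)·8.245·0.9625^(2/3)·√0.0038 = 33.03 m³/s.
Channel B: Flow area A = b·y = 1.82 × 1.39 = 2.53 m². Wetted perimeter P = b + 2y = 1.82 + 2×1.39 = 4.6 m. Hydraulic radius R = A/P = 2.53/4.6 = 0.55 m. Q_B = (1/0.015)·2.53·0.55^(2/3)·√0.0038 = 6.979 m³/s.
The larger discharge is 33.03 m³/s and the smaller is 6.979 m³/s; the ratio is 4.73.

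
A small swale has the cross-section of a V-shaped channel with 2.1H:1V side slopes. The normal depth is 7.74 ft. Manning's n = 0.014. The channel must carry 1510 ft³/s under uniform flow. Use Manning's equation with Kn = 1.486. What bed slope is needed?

S = 0.00241

For a triangular section with side slope z = 2.1: A = zy² = 2.1×7.74² = 125.8 ft²; P = 2y√(1+z²) = 2×7.74×2.326 = 36.01 ft.
Hydraulic radius R = A/P = 125.8/36.01 = 3.494 ft.
From Manning's equation, S = [nQ / (1.486 A R^(2/3))]² = [0.014 × 1510 / (1.486 × 125.8 × 3.494^(2/3))]² = 0.00241.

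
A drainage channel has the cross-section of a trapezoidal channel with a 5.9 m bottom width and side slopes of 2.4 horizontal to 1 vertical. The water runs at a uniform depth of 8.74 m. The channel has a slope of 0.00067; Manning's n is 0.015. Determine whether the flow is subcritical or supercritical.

With bottom width b = 5.9 m and side slope z = 2.4: A = (b + zy)y = (5.9 + 2.4×8.74)×8.74 = 234.9 m²; P = b + 2y√(1+z²) = 5.9 + 2×8.74×2.6 = 51.35 m.
Hydraulic radius R = A/P = 234.9/51.35 = 4.575 m.
V = (1/n) R^(2/3) √S = (1/0.015) × 4.575^(2/3) × √0.00067 = 4.755 m/s. Hydraulic depth D_h = A/T = 234.9/47.85 = 4.909 m.
Froude number Fr = V/√(g·D_h) = 4.755/√(9.81×4.909) = 0.685, which is less than 1, so the flow is subcritical.

subcritical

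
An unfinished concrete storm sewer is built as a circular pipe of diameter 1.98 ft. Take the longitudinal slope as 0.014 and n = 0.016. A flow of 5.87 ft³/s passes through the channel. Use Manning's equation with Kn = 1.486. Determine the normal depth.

y_n = 0.713 ft

Manning's equation rearranged: A R^(2/3) = nQ / (1.486·√S) = 0.016 × 5.87 / (1.486 × √0.014) = 0.5342.
At y = 0.838 ft: A R^(2/3) = 0.7194 — over.
At y = 0.713 ft: A R^(2/3) = 0.5344 — matches.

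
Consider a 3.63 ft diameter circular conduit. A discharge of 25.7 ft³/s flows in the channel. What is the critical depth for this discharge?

y_c = 1.54 ft

At critical depth, Q² T / (g A³) = 1, i.e. A³/T = Q²/g = 25.7²/32.2 = 20.51.
Try y = 1.36 ft: A³/T = 12.63 — low.
Try y = 1.54 ft: A³/T = 20.36 — ≈ 20.51.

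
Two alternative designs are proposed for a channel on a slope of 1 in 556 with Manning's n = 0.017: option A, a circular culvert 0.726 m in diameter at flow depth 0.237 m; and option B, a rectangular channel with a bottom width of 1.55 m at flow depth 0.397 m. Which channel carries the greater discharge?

Channel A: For a circular section of diameter D = 0.726 m at depth y = 0.237 m, the central angle is θ = 2 arccos(1 − 2y/D) = 2.433 rad. Then A = (D²/8)(θ − sin θ) = 0.1174 m² and P = Dθ/2 = 0.883 m. Hydraulic radius R = A/P = 0.1174/0.883 = 0.1329 m. Q_A = (1/0.017)·0.1174·0.1329^(2/3)·√0.001799 = 0.07627 m³/s.
Channel B: Flow area A = b·y = 1.55 × 0.397 = 0.6154 m². Wetted perimeter P = b + 2y = 1.55 + 2×0.397 = 2.344 m. Hydraulic radius R = A/P = 0.6154/2.344 = 0.2625 m. Q_B = (1/0.017)·0.6154·0.2625^(2/3)·√0.001799 = 0.6294 m³/s.
Q_A = 0.07627 m³/s vs Q_B = 0.6294 m³/s, so channel B carries more.

channel B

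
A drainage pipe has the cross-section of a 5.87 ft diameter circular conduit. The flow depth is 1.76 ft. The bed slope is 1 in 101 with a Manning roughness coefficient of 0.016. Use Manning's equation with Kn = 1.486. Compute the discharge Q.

Q = 63.2 ft³/s

For a circular section of diameter D = 5.87 ft at depth y = 1.76 ft, the central angle is θ = 2 arccos(1 − 2y/D) = 2.318 rad. Then A = (D²/8)(θ − sin θ) = 6.823 ft² and P = Dθ/2 = 6.803 ft.
Hydraulic radius R = A/P = 6.823/6.803 = 1.003 ft.
Manning's equation: Q = (1.486/n) A R^(2/3) S^(1/2) = (1.486/0.016) × 6.823 × 1.003^(2/3) × 0.009901^(1/2) = 63.2 ft³/s.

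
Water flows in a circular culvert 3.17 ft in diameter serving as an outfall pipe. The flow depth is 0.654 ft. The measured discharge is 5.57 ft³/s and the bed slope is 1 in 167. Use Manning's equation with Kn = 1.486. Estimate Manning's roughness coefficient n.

n = 0.013

For a circular section of diameter D = 3.17 ft at depth y = 0.654 ft, the central angle is θ = 2 arccos(1 − 2y/D) = 1.886 rad. Then A = (D²/8)(θ − sin θ) = 1.175 ft² and P = Dθ/2 = 2.989 ft.
Hydraulic radius R = A/P = 1.175/2.989 = 0.393 ft.
Rearranging Manning's equation: n = (1.486/Q) A R^(2/3) S^(1/2) = (1.486/5.57) × 1.175 × 0.393^(2/3) × √0.005988 = 0.013.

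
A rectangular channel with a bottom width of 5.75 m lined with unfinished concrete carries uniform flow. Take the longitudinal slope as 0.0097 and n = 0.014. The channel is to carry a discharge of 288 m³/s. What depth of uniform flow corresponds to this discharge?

Manning's equation rearranged: A R^(2/3) = nQ / (1·√S) = 0.014 × 288 / (√0.0097) = 40.94.
At y = 5.57 m: A R^(2/3) = 49.07 — over.
At y = 4.08 m: A R^(2/3) = 33.24 — short.
At y = 4.81 m: A R^(2/3) = 40.92 — ≈ 40.94.

y_n = 4.81 m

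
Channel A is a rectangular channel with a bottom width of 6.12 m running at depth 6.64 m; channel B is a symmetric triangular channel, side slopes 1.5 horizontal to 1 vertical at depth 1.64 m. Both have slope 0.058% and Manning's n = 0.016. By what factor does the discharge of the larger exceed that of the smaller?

21.3

Channel A: Flow area A = b·y = 6.12 × 6.64 = 40.64 m². Wetted perimeter P = b + 2y = 6.12 + 2×6.64 = 19.4 m. Hydraulic radius R = A/P = 40.64/19.4 = 2.095 m. Q_A = (1/0.016)·40.64·2.095^(2/3)·√0.00058 = 100.1 m³/s.
Channel B: For a triangular section with side slope z = 1.5: A = zy² = 1.5×1.64² = 4.034 m²; P = 2y√(1+z²) = 2×1.64×1.803 = 5.913 m. Hydraulic radius R = A/P = 4.034/5.913 = 0.6823 m. Q_B = (1/0.016)·4.034·0.6823^(2/3)·√0.00058 = 4.706 m³/s.
The larger discharge is 100.1 m³/s and the smaller is 4.706 m³/s; the ratio is 21.3.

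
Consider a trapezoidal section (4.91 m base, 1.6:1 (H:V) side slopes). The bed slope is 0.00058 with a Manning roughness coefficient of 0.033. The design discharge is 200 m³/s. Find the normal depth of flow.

y_n = 7.11 m

Manning's equation rearranged: A R^(2/3) = nQ / (1·√S) = 0.033 × 200 / (√0.00058) = 274.1.
At y = 8.21 m: A R^(2/3) = 381.3 — over.
At y = 5.49 m: A R^(2/3) = 154.1 — short.
At y = 7.11 m: A R^(2/3) = 274.4 — matches.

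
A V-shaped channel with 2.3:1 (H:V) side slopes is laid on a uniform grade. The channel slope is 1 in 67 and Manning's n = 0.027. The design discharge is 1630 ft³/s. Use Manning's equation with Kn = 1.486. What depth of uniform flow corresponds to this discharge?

y_n = 6.97 ft

Manning's equation rearranged: A R^(2/3) = nQ / (1.486·√S) = 0.027 × 1630 / (1.486 × √0.01493) = 242.4.
Trying y = 5.72 ft: A R^(2/3) = 143.1 — low.
Trying y = 8.86 ft: A R^(2/3) = 459.7 — high.
Trying y = 6.97 ft: A R^(2/3) = 242.4 — ≈ 242.4.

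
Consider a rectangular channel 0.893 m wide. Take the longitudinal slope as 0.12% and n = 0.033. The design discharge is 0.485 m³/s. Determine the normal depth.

Manning's equation rearranged: A R^(2/3) = nQ / (1·√S) = 0.033 × 0.485 / (√0.0012) = 0.462.
Trying y = 1.42 m: A R^(2/3) = 0.6173 — high.
Trying y = 0.997 m: A R^(2/3) = 0.4064 — low.
Trying y = 1.11 m: A R^(2/3) = 0.4622 — close enough.

y_n = 1.11 m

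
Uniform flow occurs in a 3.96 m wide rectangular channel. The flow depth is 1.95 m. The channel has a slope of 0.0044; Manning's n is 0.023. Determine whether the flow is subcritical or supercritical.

Flow area A = b·y = 3.96 × 1.95 = 7.722 m². Wetted perimeter P = b + 2y = 3.96 + 2×1.95 = 7.86 m.
Hydraulic radius R = A/P = 7.722/7.86 = 0.9824 m.
V = (1/n) R^(2/3) √S = (1/0.023) × 0.9824^(2/3) × √0.0044 = 2.85 m/s. Hydraulic depth D_h = A/T = 7.722/3.96 = 1.95 m.
Froude number Fr = V/√(g·D_h) = 2.85/√(9.81×1.95) = 0.652, which is less than 1, so the flow is subcritical.

subcritical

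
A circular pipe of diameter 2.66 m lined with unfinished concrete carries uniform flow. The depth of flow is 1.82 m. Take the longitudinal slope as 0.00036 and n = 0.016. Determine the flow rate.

For a circular section of diameter D = 2.66 m at depth y = 1.82 m, the central angle is θ = 2 arccos(1 − 2y/D) = 3.896 rad. Then A = (D²/8)(θ − sin θ) = 4.052 m² and P = Dθ/2 = 5.182 m.
Hydraulic radius R = A/P = 4.052/5.182 = 0.7819 m.
Manning's equation: Q = (1/n) A R^(2/3) S^(1/2) = (1/0.016) × 4.052 × 0.7819^(2/3) × 0.00036^(1/2) = 4.08 m³/s.

Q = 4.08 m³/s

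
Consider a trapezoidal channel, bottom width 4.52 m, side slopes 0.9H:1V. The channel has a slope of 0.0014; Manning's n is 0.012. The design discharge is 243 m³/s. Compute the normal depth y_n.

y_n = 4.84 m

Manning's equation rearranged: A R^(2/3) = nQ / (1·√S) = 0.012 × 243 / (√0.0014) = 77.93.
At y = 5.32 m: A R^(2/3) = 94.33 — high.
At y = 4.84 m: A R^(2/3) = 78.05 — matches.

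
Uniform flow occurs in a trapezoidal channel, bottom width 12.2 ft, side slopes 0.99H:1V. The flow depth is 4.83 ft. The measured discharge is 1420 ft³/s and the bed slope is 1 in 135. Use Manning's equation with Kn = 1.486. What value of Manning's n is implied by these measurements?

With bottom width b = 12.2 ft and side slope z = 0.99: A = (b + zy)y = (12.2 + 0.99×4.83)×4.83 = 82.02 ft²; P = b + 2y√(1+z²) = 12.2 + 2×4.83×1.407 = 25.79 ft.
Hydraulic radius R = A/P = 82.02/25.79 = 3.18 ft.
Rearranging Manning's equation: n = (1.486/Q) A R^(2/3) S^(1/2) = (1.486/1420) × 82.02 × 3.18^(2/3) × √0.007407 = 0.016.

n = 0.016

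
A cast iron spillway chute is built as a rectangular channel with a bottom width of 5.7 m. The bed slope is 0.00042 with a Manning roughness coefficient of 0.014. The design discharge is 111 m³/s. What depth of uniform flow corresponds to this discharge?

y_n = 8.09 m

Manning's equation rearranged: A R^(2/3) = nQ / (1·√S) = 0.014 × 111 / (√0.00042) = 75.83.
Try y = 5.98 m: A R^(2/3) = 52.84 — short.
Try y = 9.97 m: A R^(2/3) = 96.61 — over.
Try y = 8.09 m: A R^(2/3) = 75.8 — ≈ 75.83.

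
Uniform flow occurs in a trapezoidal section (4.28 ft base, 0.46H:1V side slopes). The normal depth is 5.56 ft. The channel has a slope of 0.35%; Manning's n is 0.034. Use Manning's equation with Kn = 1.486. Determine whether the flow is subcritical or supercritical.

subcritical

With bottom width b = 4.28 ft and side slope z = 0.46: A = (b + zy)y = (4.28 + 0.46×5.56)×5.56 = 38.02 ft²; P = b + 2y√(1+z²) = 4.28 + 2×5.56×1.101 = 16.52 ft.
Hydraulic radius R = A/P = 38.02/16.52 = 2.301 ft.
V = (1.486/n) R^(2/3) √S = (1.486/0.034) × 2.301^(2/3) × √0.0035 = 4.507 ft/s. Hydraulic depth D_h = A/T = 38.02/9.395 = 4.046 ft.
Froude number Fr = V/√(g·D_h) = 4.507/√(32.2×4.046) = 0.395, which is less than 1, so the flow is subcritical.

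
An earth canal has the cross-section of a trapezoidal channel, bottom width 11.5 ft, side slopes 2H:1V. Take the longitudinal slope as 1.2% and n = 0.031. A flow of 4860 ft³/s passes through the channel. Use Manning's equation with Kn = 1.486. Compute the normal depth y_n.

Manning's equation rearranged: A R^(2/3) = nQ / (1.486·√S) = 0.031 × 4860 / (1.486 × √0.012) = 925.5.
At y = 12.2 ft: A R^(2/3) = 1546 — over.
At y = 7.77 ft: A R^(2/3) = 576.3 — short.
At y = 9.68 ft: A R^(2/3) = 925.4 — close enough.

y_n = 9.68 ft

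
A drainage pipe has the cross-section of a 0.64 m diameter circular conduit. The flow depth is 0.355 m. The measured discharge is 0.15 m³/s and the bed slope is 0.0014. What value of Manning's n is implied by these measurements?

n = 0.014

For a circular section of diameter D = 0.64 m at depth y = 0.355 m, the central angle is θ = 2 arccos(1 − 2y/D) = 3.361 rad. Then A = (D²/8)(θ − sin θ) = 0.1832 m² and P = Dθ/2 = 1.075 m.
Hydraulic radius R = A/P = 0.1832/1.075 = 0.1704 m.
Rearranging Manning's equation: n = (1/Q) A R^(2/3) S^(1/2) = (1/0.15) × 0.1832 × 0.1704^(2/3) × √0.0014 = 0.014.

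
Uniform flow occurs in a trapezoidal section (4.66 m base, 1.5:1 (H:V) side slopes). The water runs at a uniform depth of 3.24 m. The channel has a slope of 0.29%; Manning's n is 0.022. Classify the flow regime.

With bottom width b = 4.66 m and side slope z = 1.5: A = (b + zy)y = (4.66 + 1.5×3.24)×3.24 = 30.84 m²; P = b + 2y√(1+z²) = 4.66 + 2×3.24×1.803 = 16.34 m.
Hydraulic radius R = A/P = 30.84/16.34 = 1.887 m.
V = (1/n) R^(2/3) √S = (1/0.022) × 1.887^(2/3) × √0.0029 = 3.738 m/s. Hydraulic depth D_h = A/T = 30.84/14.38 = 2.145 m.
Froude number Fr = V/√(g·D_h) = 3.738/√(9.81×2.145) = 0.815, which is less than 1, so the flow is subcritical.

subcritical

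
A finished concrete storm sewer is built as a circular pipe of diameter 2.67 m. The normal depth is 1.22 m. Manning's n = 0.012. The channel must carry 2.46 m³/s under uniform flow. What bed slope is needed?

For a circular section of diameter D = 2.67 m at depth y = 1.22 m, the central angle is θ = 2 arccos(1 − 2y/D) = 2.969 rad. Then A = (D²/8)(θ − sin θ) = 2.493 m² and P = Dθ/2 = 3.964 m.
Hydraulic radius R = A/P = 2.493/3.964 = 0.6289 m.
From Manning's equation, S = [nQ / (1 A R^(2/3))]² = [0.012 × 2.46 / (1 × 2.493 × 0.6289^(2/3))]² = 0.00026.

S = 0.00026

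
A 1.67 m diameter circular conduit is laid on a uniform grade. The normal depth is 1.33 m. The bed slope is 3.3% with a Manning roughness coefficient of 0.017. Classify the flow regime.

For a circular section of diameter D = 1.67 m at depth y = 1.33 m, the central angle is θ = 2 arccos(1 − 2y/D) = 4.411 rad. Then A = (D²/8)(θ − sin θ) = 1.87 m² and P = Dθ/2 = 3.683 m.
Hydraulic radius R = A/P = 1.87/3.683 = 0.5079 m.
V = (1/n) R^(2/3) √S = (1/0.017) × 0.5079^(2/3) × √0.033 = 6.802 m/s. Hydraulic depth D_h = A/T = 1.87/1.345 = 1.391 m.
Froude number Fr = V/√(g·D_h) = 6.802/√(9.81×1.391) = 1.84, which is greater than 1, so the flow is supercritical.

supercritical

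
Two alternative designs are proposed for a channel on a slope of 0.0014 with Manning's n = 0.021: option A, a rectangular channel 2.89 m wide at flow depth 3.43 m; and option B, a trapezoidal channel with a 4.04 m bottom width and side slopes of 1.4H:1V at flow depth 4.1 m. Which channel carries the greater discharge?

Channel A: Flow area A = b·y = 2.89 × 3.43 = 9.913 m². Wetted perimeter P = b + 2y = 2.89 + 2×3.43 = 9.75 m. Hydraulic radius R = A/P = 9.913/9.75 = 1.017 m. Q_A = (1/0.021)·9.913·1.017^(2/3)·√0.0014 = 17.86 m³/s.
Channel B: With bottom width b = 4.04 m and side slope z = 1.4: A = (b + zy)y = (4.04 + 1.4×4.1)×4.1 = 40.1 m²; P = b + 2y√(1+z²) = 4.04 + 2×4.1×1.72 = 18.15 m. Hydraulic radius R = A/P = 40.1/18.15 = 2.21 m. Q_B = (1/0.021)·40.1·2.21^(2/3)·√0.0014 = 121.2 m³/s.
Q_A = 17.86 m³/s vs Q_B = 121.2 m³/s, so channel B carries more.

channel B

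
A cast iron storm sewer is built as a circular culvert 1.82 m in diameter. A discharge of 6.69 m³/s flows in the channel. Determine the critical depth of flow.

At critical depth, Q² T / (g A³) = 1, i.e. A³/T = Q²/g = 6.69²/9.81 = 4.562.
Try y = 1.59 m: A³/T = 11.59 — over.
Try y = 1.28 m: A³/T = 4.495 — close enough.

y_c = 1.28 m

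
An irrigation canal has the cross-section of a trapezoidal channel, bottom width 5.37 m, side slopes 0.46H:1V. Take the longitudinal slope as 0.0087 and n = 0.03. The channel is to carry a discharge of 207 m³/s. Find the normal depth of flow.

Manning's equation rearranged: A R^(2/3) = nQ / (1·√S) = 0.03 × 207 / (√0.0087) = 66.58.
Trying y = 6.27 m: A R^(2/3) = 100.3 — high.
Trying y = 3.99 m: A R^(2/3) = 46.11 — low.
Trying y = 4.95 m: A R^(2/3) = 66.47 — ≈ 66.58.

y_n = 4.95 m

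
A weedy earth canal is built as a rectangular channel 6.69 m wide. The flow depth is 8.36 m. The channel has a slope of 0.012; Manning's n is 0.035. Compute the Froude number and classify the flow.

Flow area A = b·y = 6.69 × 8.36 = 55.93 m². Wetted perimeter P = b + 2y = 6.69 + 2×8.36 = 23.41 m.
Hydraulic radius R = A/P = 55.93/23.41 = 2.389 m.
V = (1/n) R^(2/3) √S = (1/0.035) × 2.389^(2/3) × √0.012 = 5.593 m/s. Hydraulic depth D_h = A/T = 55.93/6.69 = 8.36 m.
Froude number Fr = V/√(g·D_h) = 5.593/√(9.81×8.36) = 0.618, which is less than 1, so the flow is subcritical.

subcritical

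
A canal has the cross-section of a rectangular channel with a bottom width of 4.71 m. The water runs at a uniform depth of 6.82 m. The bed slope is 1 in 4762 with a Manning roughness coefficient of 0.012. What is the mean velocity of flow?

Flow area A = b·y = 4.71 × 6.82 = 32.12 m². Wetted perimeter P = b + 2y = 4.71 + 2×6.82 = 18.35 m.
Hydraulic radius R = A/P = 32.12/18.35 = 1.751 m.
From Manning's equation, V = (1/n) R^(2/3) S^(1/2) = (1/0.012) × 1.751^(2/3) × 0.00021^(1/2) = 1.75 m/s.

V = 1.75 m/s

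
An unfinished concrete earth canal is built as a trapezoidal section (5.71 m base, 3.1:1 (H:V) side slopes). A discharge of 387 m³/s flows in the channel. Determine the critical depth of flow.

y_c = 4.2 m

At critical depth, Q² T / (g A³) = 1, i.e. A³/T = Q²/g = 387²/9.81 = 15270.
Trying y = 3.37 m: A³/T = 6068 — too small.
Trying y = 4.2 m: A³/T = 15330 — ≈ 15270.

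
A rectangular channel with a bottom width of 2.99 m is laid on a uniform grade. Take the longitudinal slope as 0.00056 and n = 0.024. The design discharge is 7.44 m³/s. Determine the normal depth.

y_n = 2.61 m

Manning's equation rearranged: A R^(2/3) = nQ / (1·√S) = 0.024 × 7.44 / (√0.00056) = 7.546.
Trying y = 2.07 m: A R^(2/3) = 5.632 — short.
Trying y = 2.88 m: A R^(2/3) = 8.52 — over.
Trying y = 2.61 m: A R^(2/3) = 7.544 — close enough.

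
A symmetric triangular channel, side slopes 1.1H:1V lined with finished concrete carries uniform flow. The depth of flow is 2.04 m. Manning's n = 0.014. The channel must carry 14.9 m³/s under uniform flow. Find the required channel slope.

S = 0.00302

For a triangular section with side slope z = 1.1: A = zy² = 1.1×2.04² = 4.578 m²; P = 2y√(1+z²) = 2×2.04×1.487 = 6.065 m.
Hydraulic radius R = A/P = 4.578/6.065 = 0.7547 m.
From Manning's equation, S = [nQ / (1 A R^(2/3))]² = [0.014 × 14.9 / (1 × 4.578 × 0.7547^(2/3))]² = 0.00302.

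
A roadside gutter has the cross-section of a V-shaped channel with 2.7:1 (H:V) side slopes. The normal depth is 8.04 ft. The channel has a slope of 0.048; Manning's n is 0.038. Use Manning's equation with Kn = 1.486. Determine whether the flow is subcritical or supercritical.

For a triangular section with side slope z = 2.7: A = zy² = 2.7×8.04² = 174.5 ft²; P = 2y√(1+z²) = 2×8.04×2.879 = 46.3 ft.
Hydraulic radius R = A/P = 174.5/46.3 = 3.77 ft.
V = (1.486/n) R^(2/3) √S = (1.486/0.038) × 3.77^(2/3) × √0.048 = 20.75 ft/s. Hydraulic depth D_h = A/T = 174.5/43.42 = 4.02 ft.
Froude number Fr = V/√(g·D_h) = 20.75/√(32.2×4.02) = 1.82, which is greater than 1, so the flow is supercritical.

supercritical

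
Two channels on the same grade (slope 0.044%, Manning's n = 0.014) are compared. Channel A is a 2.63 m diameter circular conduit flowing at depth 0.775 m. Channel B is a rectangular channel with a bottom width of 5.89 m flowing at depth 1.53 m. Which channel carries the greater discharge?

channel B

Channel A: For a circular section of diameter D = 2.63 m at depth y = 0.775 m, the central angle is θ = 2 arccos(1 − 2y/D) = 2.295 rad. Then A = (D²/8)(θ − sin θ) = 1.337 m² and P = Dθ/2 = 3.018 m. Hydraulic radius R = A/P = 1.337/3.018 = 0.443 m. Q_A = (1/0.014)·1.337·0.443^(2/3)·√0.00044 = 1.164 m³/s.
Channel B: Flow area A = b·y = 5.89 × 1.53 = 9.012 m². Wetted perimeter P = b + 2y = 5.89 + 2×1.53 = 8.95 m. Hydraulic radius R = A/P = 9.012/8.95 = 1.007 m. Q_B = (1/0.014)·9.012·1.007^(2/3)·√0.00044 = 13.56 m³/s.
Q_A = 1.164 m³/s vs Q_B = 13.56 m³/s, so channel B carries more.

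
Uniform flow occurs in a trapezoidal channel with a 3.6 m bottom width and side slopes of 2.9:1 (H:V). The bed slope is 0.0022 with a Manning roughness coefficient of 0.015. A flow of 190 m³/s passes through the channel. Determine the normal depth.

Manning's equation rearranged: A R^(2/3) = nQ / (1·√S) = 0.015 × 190 / (√0.0022) = 60.76.
Trying y = 3.84 m: A R^(2/3) = 92.31 — over.
Trying y = 2.2 m: A R^(2/3) = 25.94 — short.
Trying y = 3.21 m: A R^(2/3) = 60.84 — matches.

y_n = 3.21 m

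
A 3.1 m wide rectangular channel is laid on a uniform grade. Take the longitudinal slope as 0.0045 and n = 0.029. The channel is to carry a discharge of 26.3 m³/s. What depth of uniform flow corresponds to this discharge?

Manning's equation rearranged: A R^(2/3) = nQ / (1·√S) = 0.029 × 26.3 / (√0.0045) = 11.37.
Trying y = 4.36 m: A R^(2/3) = 14.78 — too large.
Trying y = 2.55 m: A R^(2/3) = 7.714 — too small.
Trying y = 3.5 m: A R^(2/3) = 11.38 — matches.

y_n = 3.5 m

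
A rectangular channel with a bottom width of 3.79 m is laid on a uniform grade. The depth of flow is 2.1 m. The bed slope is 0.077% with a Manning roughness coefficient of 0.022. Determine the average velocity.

V = 1.26 m/s

Flow area A = b·y = 3.79 × 2.1 = 7.959 m². Wetted perimeter P = b + 2y = 3.79 + 2×2.1 = 7.99 m.
Hydraulic radius R = A/P = 7.959/7.99 = 0.9961 m.
From Manning's equation, V = (1/n) R^(2/3) S^(1/2) = (1/0.022) × 0.9961^(2/3) × 0.00077^(1/2) = 1.26 m/s.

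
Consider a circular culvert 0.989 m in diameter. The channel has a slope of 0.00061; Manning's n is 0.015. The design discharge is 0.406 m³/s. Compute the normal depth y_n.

Manning's equation rearranged: A R^(2/3) = nQ / (1·√S) = 0.015 × 0.406 / (√0.00061) = 0.2466.
At y = 0.557 m: A R^(2/3) = 0.1841 — short.
At y = 0.734 m: A R^(2/3) = 0.2726 — over.
At y = 0.678 m: A R^(2/3) = 0.2465 — close enough.

y_n = 0.678 m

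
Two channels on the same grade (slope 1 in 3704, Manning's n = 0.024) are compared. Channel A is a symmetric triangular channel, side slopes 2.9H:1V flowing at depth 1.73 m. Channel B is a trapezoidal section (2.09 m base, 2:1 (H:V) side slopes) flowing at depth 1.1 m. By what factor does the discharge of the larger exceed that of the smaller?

2.09

Channel A: For a triangular section with side slope z = 2.9: A = zy² = 2.9×1.73² = 8.679 m²; P = 2y√(1+z²) = 2×1.73×3.068 = 10.61 m. Hydraulic radius R = A/P = 8.679/10.61 = 0.8177 m. Q_A = (1/0.024)·8.679·0.8177^(2/3)·√0.00027 = 5.196 m³/s.
Channel B: With bottom width b = 2.09 m and side slope z = 2: A = (b + zy)y = (2.09 + 2×1.1)×1.1 = 4.719 m²; P = b + 2y√(1+z²) = 2.09 + 2×1.1×2.236 = 7.009 m. Hydraulic radius R = A/P = 4.719/7.009 = 0.6732 m. Q_B = (1/0.024)·4.719·0.6732^(2/3)·√0.00027 = 2.482 m³/s.
The larger discharge is 5.196 m³/s and the smaller is 2.482 m³/s; the ratio is 2.09.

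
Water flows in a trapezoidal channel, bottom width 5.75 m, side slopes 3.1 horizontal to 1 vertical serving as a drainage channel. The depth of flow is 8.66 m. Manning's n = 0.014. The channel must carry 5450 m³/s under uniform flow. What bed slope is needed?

S = 0.00972

With bottom width b = 5.75 m and side slope z = 3.1: A = (b + zy)y = (5.75 + 3.1×8.66)×8.66 = 282.3 m²; P = b + 2y√(1+z²) = 5.75 + 2×8.66×3.257 = 62.17 m.
Hydraulic radius R = A/P = 282.3/62.17 = 4.541 m.
From Manning's equation, S = [nQ / (1 A R^(2/3))]² = [0.014 × 5450 / (1 × 282.3 × 4.541^(2/3))]² = 0.00972.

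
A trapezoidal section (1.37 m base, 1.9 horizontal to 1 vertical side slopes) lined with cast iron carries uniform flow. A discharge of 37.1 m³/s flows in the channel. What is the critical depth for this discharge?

At critical depth, Q² T / (g A³) = 1, i.e. A³/T = Q²/g = 37.1²/9.81 = 140.3.
Trying y = 1.41 m: A³/T = 27.66 — short.
Trying y = 2.23 m: A³/T = 198.6 — over.
Trying y = 2.06 m: A³/T = 140.2 — ≈ 140.3.

y_c = 2.06 m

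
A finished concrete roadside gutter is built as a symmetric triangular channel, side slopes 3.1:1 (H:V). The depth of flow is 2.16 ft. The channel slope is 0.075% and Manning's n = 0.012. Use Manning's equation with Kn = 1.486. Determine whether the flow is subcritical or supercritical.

For a triangular section with side slope z = 3.1: A = zy² = 3.1×2.16² = 14.46 ft²; P = 2y√(1+z²) = 2×2.16×3.257 = 14.07 ft.
Hydraulic radius R = A/P = 14.46/14.07 = 1.028 ft.
V = (1.486/n) R^(2/3) √S = (1.486/0.012) × 1.028^(2/3) × √0.00075 = 3.454 ft/s. Hydraulic depth D_h = A/T = 14.46/13.39 = 1.08 ft.
Froude number Fr = V/√(g·D_h) = 3.454/√(32.2×1.08) = 0.586, which is less than 1, so the flow is subcritical.

subcritical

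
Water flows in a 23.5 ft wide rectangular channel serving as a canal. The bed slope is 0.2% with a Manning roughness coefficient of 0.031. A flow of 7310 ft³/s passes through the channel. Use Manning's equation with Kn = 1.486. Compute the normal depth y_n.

y_n = 34.2 ft

Manning's equation rearranged: A R^(2/3) = nQ / (1.486·√S) = 0.031 × 7310 / (1.486 × √0.002) = 3410.
Try y = 26.5 ft: A R^(2/3) = 2520 — too small.
Try y = 40.9 ft: A R^(2/3) = 4198 — too large.
Try y = 34.2 ft: A R^(2/3) = 3412 — ≈ 3410.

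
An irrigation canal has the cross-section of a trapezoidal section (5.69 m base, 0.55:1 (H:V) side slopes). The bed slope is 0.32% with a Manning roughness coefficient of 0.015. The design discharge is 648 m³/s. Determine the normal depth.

Manning's equation rearranged: A R^(2/3) = nQ / (1·√S) = 0.015 × 648 / (√0.0032) = 171.8.
Try y = 5.58 m: A R^(2/3) = 93.65 — short.
Try y = 7.77 m: A R^(2/3) = 171.8 — close enough.

y_n = 7.77 m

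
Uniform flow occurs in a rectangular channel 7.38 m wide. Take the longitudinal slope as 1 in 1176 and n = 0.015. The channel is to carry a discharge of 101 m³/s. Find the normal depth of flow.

y_n = 4.42 m

Manning's equation rearranged: A R^(2/3) = nQ / (1·√S) = 0.015 × 101 / (√0.0008503) = 51.95.
Trying y = 3.85 m: A R^(2/3) = 43.34 — low.
Trying y = 4.42 m: A R^(2/3) = 51.97 — ≈ 51.95.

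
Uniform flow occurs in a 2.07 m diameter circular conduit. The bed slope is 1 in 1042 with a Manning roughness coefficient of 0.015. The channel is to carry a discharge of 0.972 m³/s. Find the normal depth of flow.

Manning's equation rearranged: A R^(2/3) = nQ / (1·√S) = 0.015 × 0.972 / (√0.0009597) = 0.4706.
At y = 0.785 m: A R^(2/3) = 0.6626 — over.
At y = 0.56 m: A R^(2/3) = 0.3472 — short.
At y = 0.655 m: A R^(2/3) = 0.4708 — ≈ 0.4706.

y_n = 0.655 m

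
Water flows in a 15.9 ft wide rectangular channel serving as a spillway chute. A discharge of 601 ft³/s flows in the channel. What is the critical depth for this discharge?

y_c = 3.54 ft

For a rectangular channel, critical depth y_c = (q²/g)^(1/3) where q = Q/b = 601/15.9 = 37.8 ft²/s.
So y_c = (37.8²/32.2)^(1/3) = 3.54 ft.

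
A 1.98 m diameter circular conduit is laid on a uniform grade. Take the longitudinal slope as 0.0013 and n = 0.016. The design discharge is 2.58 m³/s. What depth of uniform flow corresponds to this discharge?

Manning's equation rearranged: A R^(2/3) = nQ / (1·√S) = 0.016 × 2.58 / (√0.0013) = 1.145.
Try y = 1.39 m: A R^(2/3) = 1.619 — too large.
Try y = 0.806 m: A R^(2/3) = 0.6704 — too small.
Try y = 1.1 m: A R^(2/3) = 1.147 — ≈ 1.145.

y_n = 1.1 m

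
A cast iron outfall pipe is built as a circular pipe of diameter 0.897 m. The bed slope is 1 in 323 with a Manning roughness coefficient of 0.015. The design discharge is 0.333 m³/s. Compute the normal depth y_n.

Manning's equation rearranged: A R^(2/3) = nQ / (1·√S) = 0.015 × 0.333 / (√0.003096) = 0.08977.
Trying y = 0.458 m: A R^(2/3) = 0.1208 — too large.
Trying y = 0.327 m: A R^(2/3) = 0.0662 — too small.
Trying y = 0.386 m: A R^(2/3) = 0.08973 — close enough.

y_n = 0.386 m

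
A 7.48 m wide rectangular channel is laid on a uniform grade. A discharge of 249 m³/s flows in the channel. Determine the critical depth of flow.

y_c = 4.83 m

For a rectangular channel, critical depth y_c = (q²/g)^(1/3) where q = Q/b = 249/7.48 = 33.29 m²/s.
So y_c = (33.29²/9.81)^(1/3) = 4.83 m.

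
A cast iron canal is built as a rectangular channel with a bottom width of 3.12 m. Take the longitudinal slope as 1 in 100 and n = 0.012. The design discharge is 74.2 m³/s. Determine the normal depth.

y_n = 2.84 m

Manning's equation rearranged: A R^(2/3) = nQ / (1·√S) = 0.012 × 74.2 / (√0.01) = 8.904.
Try y = 3.57 m: A R^(2/3) = 11.77 — over.
Try y = 2 m: A R^(2/3) = 5.715 — short.
Try y = 2.84 m: A R^(2/3) = 8.902 — ≈ 8.904.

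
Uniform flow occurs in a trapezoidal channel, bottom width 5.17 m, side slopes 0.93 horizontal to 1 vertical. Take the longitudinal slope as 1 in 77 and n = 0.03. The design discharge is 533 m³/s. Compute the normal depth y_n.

Manning's equation rearranged: A R^(2/3) = nQ / (1·√S) = 0.03 × 533 / (√0.01299) = 140.3.
Trying y = 6.85 m: A R^(2/3) = 175.6 — high.
Trying y = 4.41 m: A R^(2/3) = 72.78 — low.
Trying y = 6.14 m: A R^(2/3) = 140.3 — ≈ 140.3.

y_n = 6.14 m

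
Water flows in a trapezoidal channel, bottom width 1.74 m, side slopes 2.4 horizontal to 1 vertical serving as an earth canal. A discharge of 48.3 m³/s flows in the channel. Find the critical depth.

y_c = 2.09 m

At critical depth, Q² T / (g A³) = 1, i.e. A³/T = Q²/g = 48.3²/9.81 = 237.8.
At y = 1.57 m: A³/T = 69.71 — low.
At y = 2.35 m: A³/T = 400.6 — high.
At y = 2.09 m: A³/T = 239.1 — matches.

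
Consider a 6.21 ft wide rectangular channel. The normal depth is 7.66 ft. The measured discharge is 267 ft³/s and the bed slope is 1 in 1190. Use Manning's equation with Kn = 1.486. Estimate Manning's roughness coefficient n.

Flow area A = b·y = 6.21 × 7.66 = 47.57 ft². Wetted perimeter P = b + 2y = 6.21 + 2×7.66 = 21.53 ft.
Hydraulic radius R = A/P = 47.57/21.53 = 2.209 ft.
Rearranging Manning's equation: n = (1.486/Q) A R^(2/3) S^(1/2) = (1.486/267) × 47.57 × 2.209^(2/3) × √0.0008403 = 0.013.

n = 0.013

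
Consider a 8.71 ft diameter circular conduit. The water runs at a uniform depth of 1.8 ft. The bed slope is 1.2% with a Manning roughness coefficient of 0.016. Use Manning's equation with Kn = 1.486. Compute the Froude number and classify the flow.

For a circular section of diameter D = 8.71 ft at depth y = 1.8 ft, the central angle is θ = 2 arccos(1 − 2y/D) = 1.888 rad. Then A = (D²/8)(θ − sin θ) = 8.89 ft² and P = Dθ/2 = 8.221 ft.
Hydraulic radius R = A/P = 8.89/8.221 = 1.081 ft.
V = (1.486/n) R^(2/3) √S = (1.486/0.016) × 1.081^(2/3) × √0.012 = 10.72 ft/s. Hydraulic depth D_h = A/T = 8.89/7.054 = 1.26 ft.
Froude number Fr = V/√(g·D_h) = 10.72/√(32.2×1.26) = 1.68, which is greater than 1, so the flow is supercritical.

supercritical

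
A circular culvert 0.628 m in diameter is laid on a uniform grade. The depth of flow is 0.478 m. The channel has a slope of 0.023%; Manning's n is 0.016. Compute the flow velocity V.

V = 0.313 m/s

For a circular section of diameter D = 0.628 m at depth y = 0.478 m, the central angle is θ = 2 arccos(1 − 2y/D) = 4.241 rad. Then A = (D²/8)(θ − sin θ) = 0.253 m² and P = Dθ/2 = 1.332 m.
Hydraulic radius R = A/P = 0.253/1.332 = 0.19 m.
From Manning's equation, V = (1/n) R^(2/3) S^(1/2) = (1/0.016) × 0.19^(2/3) × 0.00023^(1/2) = 0.313 m/s.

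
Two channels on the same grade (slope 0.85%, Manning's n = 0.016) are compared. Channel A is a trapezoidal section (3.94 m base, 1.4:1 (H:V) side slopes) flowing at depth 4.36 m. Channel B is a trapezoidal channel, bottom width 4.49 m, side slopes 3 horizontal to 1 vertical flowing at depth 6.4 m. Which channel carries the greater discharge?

channel B

Channel A: With bottom width b = 3.94 m and side slope z = 1.4: A = (b + zy)y = (3.94 + 1.4×4.36)×4.36 = 43.79 m²; P = b + 2y√(1+z²) = 3.94 + 2×4.36×1.72 = 18.94 m. Hydraulic radius R = A/P = 43.79/18.94 = 2.312 m. Q_A = (1/0.016)·43.79·2.312^(2/3)·√0.0085 = 441.2 m³/s.
Channel B: With bottom width b = 4.49 m and side slope z = 3: A = (b + zy)y = (4.49 + 3×6.4)×6.4 = 151.6 m²; P = b + 2y√(1+z²) = 4.49 + 2×6.4×3.162 = 44.97 m. Hydraulic radius R = A/P = 151.6/44.97 = 3.372 m. Q_B = (1/0.016)·151.6·3.372^(2/3)·√0.0085 = 1964 m³/s.
Q_A = 441.2 m³/s vs Q_B = 1964 m³/s, so channel B carries more.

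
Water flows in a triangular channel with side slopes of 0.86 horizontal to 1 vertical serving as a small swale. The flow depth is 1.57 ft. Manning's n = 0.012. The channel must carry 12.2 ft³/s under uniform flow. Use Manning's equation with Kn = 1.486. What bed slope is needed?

For a triangular section with side slope z = 0.86: A = zy² = 0.86×1.57² = 2.12 ft²; P = 2y√(1+z²) = 2×1.57×1.319 = 4.141 ft.
Hydraulic radius R = A/P = 2.12/4.141 = 0.5119 ft.
From Manning's equation, S = [nQ / (1.486 A R^(2/3))]² = [0.012 × 12.2 / (1.486 × 2.12 × 0.5119^(2/3))]² = 0.00528.

S = 0.00528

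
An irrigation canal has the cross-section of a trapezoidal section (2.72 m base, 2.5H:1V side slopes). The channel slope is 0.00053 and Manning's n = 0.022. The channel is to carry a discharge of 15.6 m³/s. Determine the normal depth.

y_n = 1.89 m

Manning's equation rearranged: A R^(2/3) = nQ / (1·√S) = 0.022 × 15.6 / (√0.00053) = 14.91.
At y = 2.12 m: A R^(2/3) = 19.23 — high.
At y = 1.89 m: A R^(2/3) = 14.91 — close enough.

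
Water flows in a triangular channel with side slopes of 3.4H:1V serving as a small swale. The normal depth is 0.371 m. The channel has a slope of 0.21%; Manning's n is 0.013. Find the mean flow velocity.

V = 1.12 m/s

For a triangular section with side slope z = 3.4: A = zy² = 3.4×0.371² = 0.468 m²; P = 2y√(1+z²) = 2×0.371×3.544 = 2.63 m.
Hydraulic radius R = A/P = 0.468/2.63 = 0.178 m.
From Manning's equation, V = (1/n) R^(2/3) S^(1/2) = (1/0.013) × 0.178^(2/3) × 0.0021^(1/2) = 1.12 m/s.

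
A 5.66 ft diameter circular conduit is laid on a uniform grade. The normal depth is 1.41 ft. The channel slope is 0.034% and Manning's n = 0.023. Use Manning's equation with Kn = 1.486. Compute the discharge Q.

For a circular section of diameter D = 5.66 ft at depth y = 1.41 ft, the central angle is θ = 2 arccos(1 − 2y/D) = 2.09 rad. Then A = (D²/8)(θ − sin θ) = 4.894 ft² and P = Dθ/2 = 5.916 ft.
Hydraulic radius R = A/P = 4.894/5.916 = 0.8274 ft.
Manning's equation: Q = (1.486/n) A R^(2/3) S^(1/2) = (1.486/0.023) × 4.894 × 0.8274^(2/3) × 0.00034^(1/2) = 5.14 ft³/s.

Q = 5.14 ft³/s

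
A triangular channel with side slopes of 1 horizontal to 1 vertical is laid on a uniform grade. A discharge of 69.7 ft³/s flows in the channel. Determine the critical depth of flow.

y_c = 3.13 ft

At critical depth, Q² T / (g A³) = 1, i.e. A³/T = Q²/g = 69.7²/32.2 = 150.9.
Try y = 2.69 ft: A³/T = 70.43 — low.
Try y = 3.13 ft: A³/T = 150.2 — ≈ 150.9.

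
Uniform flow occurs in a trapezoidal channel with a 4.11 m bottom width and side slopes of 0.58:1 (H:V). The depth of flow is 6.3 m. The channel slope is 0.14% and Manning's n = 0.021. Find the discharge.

With bottom width b = 4.11 m and side slope z = 0.58: A = (b + zy)y = (4.11 + 0.58×6.3)×6.3 = 48.91 m²; P = b + 2y√(1+z²) = 4.11 + 2×6.3×1.156 = 18.68 m.
Hydraulic radius R = A/P = 48.91/18.68 = 2.619 m.
Manning's equation: Q = (1/n) A R^(2/3) S^(1/2) = (1/0.021) × 48.91 × 2.619^(2/3) × 0.0014^(1/2) = 166 m³/s.

Q = 166 m³/s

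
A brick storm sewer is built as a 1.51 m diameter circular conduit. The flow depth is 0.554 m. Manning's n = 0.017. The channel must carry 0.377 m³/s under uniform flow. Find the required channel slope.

For a circular section of diameter D = 1.51 m at depth y = 0.554 m, the central angle is θ = 2 arccos(1 − 2y/D) = 2.603 rad. Then A = (D²/8)(θ − sin θ) = 0.5955 m² and P = Dθ/2 = 1.965 m.
Hydraulic radius R = A/P = 0.5955/1.965 = 0.3031 m.
From Manning's equation, S = [nQ / (1 A R^(2/3))]² = [0.017 × 0.377 / (1 × 0.5955 × 0.3031^(2/3))]² = 0.000569.

S = 0.000569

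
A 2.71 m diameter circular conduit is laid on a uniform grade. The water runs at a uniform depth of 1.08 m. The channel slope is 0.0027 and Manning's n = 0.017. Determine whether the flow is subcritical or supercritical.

For a circular section of diameter D = 2.71 m at depth y = 1.08 m, the central angle is θ = 2 arccos(1 − 2y/D) = 2.733 rad. Then A = (D²/8)(θ − sin θ) = 2.144 m² and P = Dθ/2 = 3.703 m.
Hydraulic radius R = A/P = 2.144/3.703 = 0.579 m.
V = (1/n) R^(2/3) √S = (1/0.017) × 0.579^(2/3) × √0.0027 = 2.123 m/s. Hydraulic depth D_h = A/T = 2.144/2.654 = 0.8079 m.
Froude number Fr = V/√(g·D_h) = 2.123/√(9.81×0.8079) = 0.754, which is less than 1, so the flow is subcritical.

subcritical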